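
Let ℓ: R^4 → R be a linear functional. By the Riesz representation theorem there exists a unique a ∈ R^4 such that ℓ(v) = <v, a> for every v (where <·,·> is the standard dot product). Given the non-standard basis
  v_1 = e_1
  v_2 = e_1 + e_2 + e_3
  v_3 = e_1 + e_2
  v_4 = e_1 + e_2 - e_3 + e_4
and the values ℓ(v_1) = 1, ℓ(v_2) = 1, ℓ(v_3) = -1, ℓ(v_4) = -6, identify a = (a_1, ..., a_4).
a = (1, -2, 2, -3)

Write a = (a_1, ..., a_4) in the standard basis. For each basis vector v_i, ℓ(v_i) = <v_i, a> is a linear equation in the a_j's. Collect the n equations into a matrix system V a = ℓ, where row i of V is v_i (expressed in the standard basis). Since V is invertible (lower-triangular with 1s on the diagonal, up to permutation), solve by back-substitution:
  V =
[[1, 0, 0, 0],
 [1, 1, 1, 0],
 [1, 1, 0, 0],
 [1, 1, -1, 1]]
  V a = (1, 1, -1, -6)
Solving gives a = (1, -2, 2, -3).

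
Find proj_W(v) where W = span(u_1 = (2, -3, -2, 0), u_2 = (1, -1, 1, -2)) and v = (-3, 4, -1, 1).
proj_W(v) = (-13/5, 184/55, 21/55, 122/55)

Set up U = [u_1 | ... | u_2] ∈ R^(4×2). The projector onto W = col(U) is P = U (U^T U)^(-1) U^T.
Compute U^T U =
  [17, 3]
  [3, 7],
and U^T v = (-16, -10).
Solve U^T U · c = U^T v for the coefficients: c = (-41/55, -61/55). The projection is proj_W(v) = U c.
Check: (v - proj_W(v)) · u_1 = 0  (should be 0).
Check: (v - proj_W(v)) · u_2 = 0  (should be 0).
Result: proj_W(v) = (-13/5, 184/55, 21/55, 122/55).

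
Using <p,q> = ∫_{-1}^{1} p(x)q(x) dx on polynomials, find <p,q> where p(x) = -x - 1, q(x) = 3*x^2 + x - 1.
<p,q> = -2/3

Expand the product: p(x)·q(x) = -3*x^3 - 4*x^2 + 1.
∫_{-1}^{1} of each monomial x^k gives [2/(k+1) if k even, 0 if k odd]. Integrating term-by-term (or equivalently evaluating the antiderivative F(x) = -3*x^4/4 - 4*x^3/3 + x at the endpoints):
  F(1) − F(−1) = -13/12 − (-5/12) = -2/3.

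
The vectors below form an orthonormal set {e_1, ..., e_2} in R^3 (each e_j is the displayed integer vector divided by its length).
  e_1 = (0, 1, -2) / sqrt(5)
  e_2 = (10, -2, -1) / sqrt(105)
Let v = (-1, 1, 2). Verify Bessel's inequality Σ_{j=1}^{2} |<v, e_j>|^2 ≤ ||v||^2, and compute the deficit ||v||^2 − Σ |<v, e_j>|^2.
Σ |<v, e_j>|^2 = 11/3; ||v||^2 = 6; deficit = 7/3

Write each e_j = u_j / sqrt(<u_j, u_j>) where u_j is the displayed integer vector. Then <v, e_j> = <v, u_j> / sqrt(<u_j, u_j>), so |<v, e_j>|^2 = <v, u_j>^2 / <u_j, u_j>.
Coefficients: <v, e_1> = -3/sqrt(5), <v, e_2> = -14/sqrt(105).
Square and sum: Σ |<v, e_j>|^2 = 11/3.
Compute ||v||^2 = v·v = 6.
Deficit = 6 − 11/3 = 7/3 ≥ 0, confirming Bessel's inequality. (The deficit equals ||v − Σ <v,e_j> e_j||^2, the squared distance from v to span{e_j}.)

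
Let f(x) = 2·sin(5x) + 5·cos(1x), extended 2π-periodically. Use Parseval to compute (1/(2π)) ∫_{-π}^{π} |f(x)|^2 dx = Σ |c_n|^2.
Σ |c_n|^2 = 29/2

Expand |f|^2 and use orthogonality of {sin(nx), cos(mx)} on [-π, π]:
  ∫_{-π}^{π} sin(nx)^2 dx = π, ∫ cos(mx)^2 dx = π, and cross terms integrate to 0.
So ∫_{-π}^{π} f(x)^2 dx = 2^2 · π + 5^2 · π = (4 + 25)π.
Divide by 2π: (4 + 25)/2 = 29/2.
By Parseval, this equals Σ |c_n|^2.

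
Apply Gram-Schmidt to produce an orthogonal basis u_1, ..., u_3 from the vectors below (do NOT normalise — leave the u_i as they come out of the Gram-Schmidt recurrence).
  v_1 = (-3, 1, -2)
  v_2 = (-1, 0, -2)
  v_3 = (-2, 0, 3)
Orthogonal basis:
  u_1 = (-3, 1, -2)
  u_2 = (1/2, -1/2, -1)
  u_3 = (-2/3, -4/3, 1/3)

Apply the Gram-Schmidt recurrence
  u_1 = v_1
  u_i = v_i − Σ_{j<i} ((v_i · u_j) / (u_j · u_j)) · u_j.

Step by step this gives:
  u_1 = (-3, 1, -2)
  u_2 = (1/2, -1/2, -1)
  u_3 = (-2/3, -4/3, 1/3)

Orthogonality check:
  u_2 · u_1 = 0 (should be 0)
  u_3 · u_1 = 0 (should be 0)
  u_3 · u_2 = 0 (should be 0)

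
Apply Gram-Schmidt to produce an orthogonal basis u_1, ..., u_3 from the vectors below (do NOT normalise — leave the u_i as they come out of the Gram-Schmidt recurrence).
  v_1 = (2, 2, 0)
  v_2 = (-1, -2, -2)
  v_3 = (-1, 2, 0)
Orthogonal basis:
  u_1 = (2, 2, 0)
  u_2 = (1/2, -1/2, -2)
  u_3 = (-4/3, 4/3, -2/3)

Apply the Gram-Schmidt recurrence
  u_1 = v_1
  u_i = v_i − Σ_{j<i} ((v_i · u_j) / (u_j · u_j)) · u_j.

Step by step this gives:
  u_1 = (2, 2, 0)
  u_2 = (1/2, -1/2, -2)
  u_3 = (-4/3, 4/3, -2/3)

Orthogonality check:
  u_2 · u_1 = 0 (should be 0)
  u_3 · u_1 = 0 (should be 0)
  u_3 · u_2 = 0 (should be 0)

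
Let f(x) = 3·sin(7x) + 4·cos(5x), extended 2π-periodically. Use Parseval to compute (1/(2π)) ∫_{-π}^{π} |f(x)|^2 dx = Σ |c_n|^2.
Σ |c_n|^2 = 25/2

Expand |f|^2 and use orthogonality of {sin(nx), cos(mx)} on [-π, π]:
  ∫_{-π}^{π} sin(nx)^2 dx = π, ∫ cos(mx)^2 dx = π, and cross terms integrate to 0.
So ∫_{-π}^{π} f(x)^2 dx = 3^2 · π + 4^2 · π = (9 + 16)π.
Divide by 2π: (9 + 16)/2 = 25/2.
By Parseval, this equals Σ |c_n|^2.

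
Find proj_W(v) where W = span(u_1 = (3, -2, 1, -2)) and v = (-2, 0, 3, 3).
proj_W(v) = (-3/2, 1, -1/2, 1)

Set up U = [u_1 | ... | u_1] ∈ R^(4×1). The projector onto W = col(U) is P = U (U^T U)^(-1) U^T.
Compute U^T U =
  [18],
and U^T v = (-9).
Solve U^T U · c = U^T v for the coefficients: c = (-1/2). The projection is proj_W(v) = U c.
Check: (v - proj_W(v)) · u_1 = 0  (should be 0).
Result: proj_W(v) = (-3/2, 1, -1/2, 1).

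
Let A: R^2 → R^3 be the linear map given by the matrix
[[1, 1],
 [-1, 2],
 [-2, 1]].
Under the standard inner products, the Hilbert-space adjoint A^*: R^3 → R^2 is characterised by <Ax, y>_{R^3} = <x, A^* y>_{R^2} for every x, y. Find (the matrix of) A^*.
A^* = A^T =
[[1, -1, -2],
 [1, 2, 1]]

For real matrices with standard dot products, the defining identity <Ax, y> = <x, A^* y> gives (Ax)^T y = x^T (A^*) y, i.e. x^T A^T y = x^T (A^*) y. Since this holds for all x, y, we must have A^* = A^T. Therefore
A^* =
[[1, -1, -2],
 [1, 2, 1]].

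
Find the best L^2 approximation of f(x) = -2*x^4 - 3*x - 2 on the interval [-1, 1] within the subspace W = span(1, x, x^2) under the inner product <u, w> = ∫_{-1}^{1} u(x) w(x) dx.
g(x) = -12*x^2/7 - 3*x - 64/35

The best approximation g ∈ W is the orthogonal projection of f onto W. Writing g = a_0 + a_1 x + a_2 x^2, the coefficients solve the normal equations G · a = b where
  G_{ij} = <φ_i, φ_j> and b_i = <f, φ_i>, with φ_0 = 1, φ_1 = x, φ_2 = x^2.
G =
  [2, 0, 2/3]
  [0, 2/3, 0]
  [2/3, 0, 2/5],
b = (-24/5, -2, -40/21).
Solving gives a_0 = -64/35, a_1 = -3, a_2 = -12/7, so
  g(x) = -12*x^2/7 - 3*x - 64/35.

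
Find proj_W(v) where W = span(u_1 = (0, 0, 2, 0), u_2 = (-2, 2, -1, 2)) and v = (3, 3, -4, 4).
proj_W(v) = (-4/3, 4/3, -4, 4/3)

Set up U = [u_1 | ... | u_2] ∈ R^(4×2). The projector onto W = col(U) is P = U (U^T U)^(-1) U^T.
Compute U^T U =
  [4, -2]
  [-2, 13],
and U^T v = (-8, 12).
Solve U^T U · c = U^T v for the coefficients: c = (-5/3, 2/3). The projection is proj_W(v) = U c.
Check: (v - proj_W(v)) · u_1 = 0  (should be 0).
Check: (v - proj_W(v)) · u_2 = 0  (should be 0).
Result: proj_W(v) = (-4/3, 4/3, -4, 4/3).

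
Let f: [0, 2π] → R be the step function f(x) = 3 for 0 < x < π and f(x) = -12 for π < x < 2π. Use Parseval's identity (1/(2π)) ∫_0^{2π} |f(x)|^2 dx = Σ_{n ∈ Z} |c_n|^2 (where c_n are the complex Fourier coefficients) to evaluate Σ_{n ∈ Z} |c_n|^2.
Σ |c_n|^2 = 153/2

Parseval equates the L^2 energy of f (normalised by 1/(2π)) with the ℓ^2 sum of its Fourier coefficients: (1/(2π)) ∫_0^{2π} |f|^2 = Σ |c_n|^2.
Compute the left side: (1/(2π)) [∫_0^π 3^2 dx + ∫_π^{2π} (-12)^2 dx] = (1/(2π)) · (9π + 144π) = (9 + 144)/2 = 153/2.
So Σ_{n ∈ Z} |c_n|^2 = 153/2.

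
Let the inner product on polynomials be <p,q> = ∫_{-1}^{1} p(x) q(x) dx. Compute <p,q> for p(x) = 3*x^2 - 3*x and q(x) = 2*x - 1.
<p,q> = -6

Expand the product: p(x)·q(x) = 6*x^3 - 9*x^2 + 3*x.
∫_{-1}^{1} of each monomial x^k gives [2/(k+1) if k even, 0 if k odd]. Integrating term-by-term (or equivalently evaluating the antiderivative F(x) = 3*x^4/2 - 3*x^3 + 3*x^2/2 at the endpoints):
  F(1) − F(−1) = 0 − (6) = -6.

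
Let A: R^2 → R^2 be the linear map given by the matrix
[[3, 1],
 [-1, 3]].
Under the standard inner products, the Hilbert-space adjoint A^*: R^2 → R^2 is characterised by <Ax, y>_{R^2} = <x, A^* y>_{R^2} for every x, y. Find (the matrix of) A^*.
A^* = A^T =
[[3, -1],
 [1, 3]]

For real matrices with standard dot products, the defining identity <Ax, y> = <x, A^* y> gives (Ax)^T y = x^T (A^*) y, i.e. x^T A^T y = x^T (A^*) y. Since this holds for all x, y, we must have A^* = A^T. Therefore
A^* =
[[3, -1],
 [1, 3]].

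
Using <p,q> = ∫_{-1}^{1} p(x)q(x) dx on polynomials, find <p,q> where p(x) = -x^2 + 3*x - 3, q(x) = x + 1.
<p,q> = -14/3

Expand the product: p(x)·q(x) = -x^3 + 2*x^2 - 3.
∫_{-1}^{1} of each monomial x^k gives [2/(k+1) if k even, 0 if k odd]. Integrating term-by-term (or equivalently evaluating the antiderivative F(x) = -x^4/4 + 2*x^3/3 - 3*x at the endpoints):
  F(1) − F(−1) = -31/12 − (25/12) = -14/3.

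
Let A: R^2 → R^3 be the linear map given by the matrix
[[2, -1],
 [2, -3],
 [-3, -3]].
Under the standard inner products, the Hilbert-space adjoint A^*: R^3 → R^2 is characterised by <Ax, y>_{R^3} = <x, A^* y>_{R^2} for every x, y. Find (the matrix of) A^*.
A^* = A^T =
[[2, 2, -3],
 [-1, -3, -3]]

For real matrices with standard dot products, the defining identity <Ax, y> = <x, A^* y> gives (Ax)^T y = x^T (A^*) y, i.e. x^T A^T y = x^T (A^*) y. Since this holds for all x, y, we must have A^* = A^T. Therefore
A^* =
[[2, 2, -3],
 [-1, -3, -3]].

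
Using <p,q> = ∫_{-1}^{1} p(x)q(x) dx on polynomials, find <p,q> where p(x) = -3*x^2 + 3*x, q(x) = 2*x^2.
<p,q> = -12/5

Expand the product: p(x)·q(x) = -6*x^4 + 6*x^3.
∫_{-1}^{1} of each monomial x^k gives [2/(k+1) if k even, 0 if k odd]. Integrating term-by-term (or equivalently evaluating the antiderivative F(x) = -6*x^5/5 + 3*x^4/2 at the endpoints):
  F(1) − F(−1) = 3/10 − (27/10) = -12/5.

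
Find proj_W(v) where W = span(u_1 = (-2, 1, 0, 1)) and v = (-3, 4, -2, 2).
proj_W(v) = (-4, 2, 0, 2)

Set up U = [u_1 | ... | u_1] ∈ R^(4×1). The projector onto W = col(U) is P = U (U^T U)^(-1) U^T.
Compute U^T U =
  [6],
and U^T v = (12).
Solve U^T U · c = U^T v for the coefficients: c = (2). The projection is proj_W(v) = U c.
Check: (v - proj_W(v)) · u_1 = 0  (should be 0).
Result: proj_W(v) = (-4, 2, 0, 2).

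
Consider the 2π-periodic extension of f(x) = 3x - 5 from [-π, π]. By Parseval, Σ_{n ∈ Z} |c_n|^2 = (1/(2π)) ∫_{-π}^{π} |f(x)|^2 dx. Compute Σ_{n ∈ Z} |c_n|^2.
Σ |c_n|^2 = 3π^2 + 25

Expand and integrate term by term over [-π, π]:
  ∫ (3x)^2 dx = 9·(2π^3/3); ∫ 2·3·(-5)·x dx = 0 (odd integrand); ∫ (-5)^2 dx = 25·2π.
So (1/(2π)) ∫_{-π}^{π} (3x - 5)^2 dx = 9π^2/3 + 25 = 3π^2 + 25.
Parseval ⇒ Σ |c_n|^2 = 3π^2 + 25.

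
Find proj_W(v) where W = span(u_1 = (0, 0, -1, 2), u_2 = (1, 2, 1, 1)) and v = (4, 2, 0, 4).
proj_W(v) = (26/17, 52/17, 4/17, 70/17)

Set up U = [u_1 | ... | u_2] ∈ R^(4×2). The projector onto W = col(U) is P = U (U^T U)^(-1) U^T.
Compute U^T U =
  [5, 1]
  [1, 7],
and U^T v = (8, 12).
Solve U^T U · c = U^T v for the coefficients: c = (22/17, 26/17). The projection is proj_W(v) = U c.
Check: (v - proj_W(v)) · u_1 = 0  (should be 0).
Check: (v - proj_W(v)) · u_2 = 0  (should be 0).
Result: proj_W(v) = (26/17, 52/17, 4/17, 70/17).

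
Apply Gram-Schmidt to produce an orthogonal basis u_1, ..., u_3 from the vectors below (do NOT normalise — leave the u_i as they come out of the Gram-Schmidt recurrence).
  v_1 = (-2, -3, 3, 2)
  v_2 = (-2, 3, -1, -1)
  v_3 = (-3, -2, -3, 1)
Orthogonal basis:
  u_1 = (-2, -3, 3, 2)
  u_2 = (-36/13, 24/13, 2/13, -3/13)
  u_3 = (-238/145, -601/290, -1053/290, 101/145)

Apply the Gram-Schmidt recurrence
  u_1 = v_1
  u_i = v_i − Σ_{j<i} ((v_i · u_j) / (u_j · u_j)) · u_j.

Step by step this gives:
  u_1 = (-2, -3, 3, 2)
  u_2 = (-36/13, 24/13, 2/13, -3/13)
  u_3 = (-238/145, -601/290, -1053/290, 101/145)

Orthogonality check:
  u_2 · u_1 = 0 (should be 0)
  u_3 · u_1 = 0 (should be 0)
  u_3 · u_2 = 0 (should be 0)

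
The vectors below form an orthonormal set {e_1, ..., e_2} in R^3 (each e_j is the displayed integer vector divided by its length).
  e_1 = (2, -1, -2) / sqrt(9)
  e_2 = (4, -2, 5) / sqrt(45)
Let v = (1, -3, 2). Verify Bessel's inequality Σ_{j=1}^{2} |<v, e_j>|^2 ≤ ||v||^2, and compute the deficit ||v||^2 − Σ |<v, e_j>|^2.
Σ |<v, e_j>|^2 = 9; ||v||^2 = 14; deficit = 5

Write each e_j = u_j / sqrt(<u_j, u_j>) where u_j is the displayed integer vector. Then <v, e_j> = <v, u_j> / sqrt(<u_j, u_j>), so |<v, e_j>|^2 = <v, u_j>^2 / <u_j, u_j>.
Coefficients: <v, e_1> = 1/sqrt(9), <v, e_2> = 20/sqrt(45).
Square and sum: Σ |<v, e_j>|^2 = 9.
Compute ||v||^2 = v·v = 14.
Deficit = 14 − 9 = 5 ≥ 0, confirming Bessel's inequality. (The deficit equals ||v − Σ <v,e_j> e_j||^2, the squared distance from v to span{e_j}.)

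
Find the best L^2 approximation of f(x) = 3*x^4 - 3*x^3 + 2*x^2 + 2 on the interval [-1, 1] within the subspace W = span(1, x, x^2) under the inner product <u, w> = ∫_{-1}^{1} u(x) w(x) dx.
g(x) = 32*x^2/7 - 9*x/5 + 61/35

The best approximation g ∈ W is the orthogonal projection of f onto W. Writing g = a_0 + a_1 x + a_2 x^2, the coefficients solve the normal equations G · a = b where
  G_{ij} = <φ_i, φ_j> and b_i = <f, φ_i>, with φ_0 = 1, φ_1 = x, φ_2 = x^2.
G =
  [2, 0, 2/3]
  [0, 2/3, 0]
  [2/3, 0, 2/5],
b = (98/15, -6/5, 314/105).
Solving gives a_0 = 61/35, a_1 = -9/5, a_2 = 32/7, so
  g(x) = 32*x^2/7 - 9*x/5 + 61/35.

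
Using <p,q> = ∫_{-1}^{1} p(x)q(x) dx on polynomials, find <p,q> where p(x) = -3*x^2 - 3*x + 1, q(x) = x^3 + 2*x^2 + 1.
<p,q> = -34/15

Expand the product: p(x)·q(x) = -3*x^5 - 9*x^4 - 5*x^3 - x^2 - 3*x + 1.
∫_{-1}^{1} of each monomial x^k gives [2/(k+1) if k even, 0 if k odd]. Integrating term-by-term (or equivalently evaluating the antiderivative F(x) = -x^6/2 - 9*x^5/5 - 5*x^4/4 - x^3/3 - 3*x^2/2 + x at the endpoints):
  F(1) − F(−1) = -263/60 − (-127/60) = -34/15.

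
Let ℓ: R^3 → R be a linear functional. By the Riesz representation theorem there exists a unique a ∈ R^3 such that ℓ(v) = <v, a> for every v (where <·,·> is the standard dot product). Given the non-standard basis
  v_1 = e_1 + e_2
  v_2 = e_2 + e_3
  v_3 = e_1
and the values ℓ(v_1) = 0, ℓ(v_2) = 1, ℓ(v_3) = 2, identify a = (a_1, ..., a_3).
a = (2, -2, 3)

Write a = (a_1, ..., a_3) in the standard basis. For each basis vector v_i, ℓ(v_i) = <v_i, a> is a linear equation in the a_j's. Collect the n equations into a matrix system V a = ℓ, where row i of V is v_i (expressed in the standard basis). Since V is invertible (lower-triangular with 1s on the diagonal, up to permutation), solve by back-substitution:
  V =
[[1, 1, 0],
 [0, 1, 1],
 [1, 0, 0]]
  V a = (0, 1, 2)
Solving gives a = (2, -2, 3).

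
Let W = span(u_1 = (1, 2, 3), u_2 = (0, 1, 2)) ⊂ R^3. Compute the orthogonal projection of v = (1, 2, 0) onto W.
proj_W(v) = (3/2, 1, 1/2)

Set up U = [u_1 | ... | u_2] ∈ R^(3×2). The projector onto W = col(U) is P = U (U^T U)^(-1) U^T.
Compute U^T U =
  [14, 8]
  [8, 5],
and U^T v = (5, 2).
Solve U^T U · c = U^T v for the coefficients: c = (3/2, -2). The projection is proj_W(v) = U c.
Check: (v - proj_W(v)) · u_1 = 0  (should be 0).
Check: (v - proj_W(v)) · u_2 = 0  (should be 0).
Result: proj_W(v) = (3/2, 1, 1/2).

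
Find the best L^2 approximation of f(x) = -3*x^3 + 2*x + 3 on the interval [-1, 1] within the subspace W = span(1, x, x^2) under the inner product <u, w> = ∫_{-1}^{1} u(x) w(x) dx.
g(x) = x/5 + 3

The best approximation g ∈ W is the orthogonal projection of f onto W. Writing g = a_0 + a_1 x + a_2 x^2, the coefficients solve the normal equations G · a = b where
  G_{ij} = <φ_i, φ_j> and b_i = <f, φ_i>, with φ_0 = 1, φ_1 = x, φ_2 = x^2.
G =
  [2, 0, 2/3]
  [0, 2/3, 0]
  [2/3, 0, 2/5],
b = (6, 2/15, 2).
Solving gives a_0 = 3, a_1 = 1/5, a_2 = 0, so
  g(x) = x/5 + 3.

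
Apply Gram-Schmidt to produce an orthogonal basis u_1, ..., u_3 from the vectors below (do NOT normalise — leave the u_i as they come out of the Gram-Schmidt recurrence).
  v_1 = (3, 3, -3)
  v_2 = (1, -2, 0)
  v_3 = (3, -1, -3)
Orthogonal basis:
  u_1 = (3, 3, -3)
  u_2 = (4/3, -5/3, -1/3)
  u_3 = (-4/7, -2/7, -6/7)

Apply the Gram-Schmidt recurrence
  u_1 = v_1
  u_i = v_i − Σ_{j<i} ((v_i · u_j) / (u_j · u_j)) · u_j.

Step by step this gives:
  u_1 = (3, 3, -3)
  u_2 = (4/3, -5/3, -1/3)
  u_3 = (-4/7, -2/7, -6/7)

Orthogonality check:
  u_2 · u_1 = 0 (should be 0)
  u_3 · u_1 = 0 (should be 0)
  u_3 · u_2 = 0 (should be 0)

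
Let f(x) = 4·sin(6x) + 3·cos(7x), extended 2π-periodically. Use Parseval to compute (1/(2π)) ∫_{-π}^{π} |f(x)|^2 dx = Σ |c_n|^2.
Σ |c_n|^2 = 25/2

Expand |f|^2 and use orthogonality of {sin(nx), cos(mx)} on [-π, π]:
  ∫_{-π}^{π} sin(nx)^2 dx = π, ∫ cos(mx)^2 dx = π, and cross terms integrate to 0.
So ∫_{-π}^{π} f(x)^2 dx = 4^2 · π + 3^2 · π = (16 + 9)π.
Divide by 2π: (16 + 9)/2 = 25/2.
By Parseval, this equals Σ |c_n|^2.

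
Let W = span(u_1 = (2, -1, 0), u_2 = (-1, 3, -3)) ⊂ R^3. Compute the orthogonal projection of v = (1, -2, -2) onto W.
proj_W(v) = (127/70, -13/35, -9/14)

Set up U = [u_1 | ... | u_2] ∈ R^(3×2). The projector onto W = col(U) is P = U (U^T U)^(-1) U^T.
Compute U^T U =
  [5, -5]
  [-5, 19],
and U^T v = (4, -1).
Solve U^T U · c = U^T v for the coefficients: c = (71/70, 3/14). The projection is proj_W(v) = U c.
Check: (v - proj_W(v)) · u_1 = 0  (should be 0).
Check: (v - proj_W(v)) · u_2 = 0  (should be 0).
Result: proj_W(v) = (127/70, -13/35, -9/14).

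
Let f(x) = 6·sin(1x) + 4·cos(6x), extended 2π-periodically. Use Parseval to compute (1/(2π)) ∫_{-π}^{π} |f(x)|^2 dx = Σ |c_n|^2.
Σ |c_n|^2 = 26

Expand |f|^2 and use orthogonality of {sin(nx), cos(mx)} on [-π, π]:
  ∫_{-π}^{π} sin(nx)^2 dx = π, ∫ cos(mx)^2 dx = π, and cross terms integrate to 0.
So ∫_{-π}^{π} f(x)^2 dx = 6^2 · π + 4^2 · π = (36 + 16)π.
Divide by 2π: (36 + 16)/2 = 26.
By Parseval, this equals Σ |c_n|^2.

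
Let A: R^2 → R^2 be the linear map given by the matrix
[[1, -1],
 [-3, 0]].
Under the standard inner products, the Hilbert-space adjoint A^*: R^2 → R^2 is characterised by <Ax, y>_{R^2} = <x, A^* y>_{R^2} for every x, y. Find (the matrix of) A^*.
A^* = A^T =
[[1, -3],
 [-1, 0]]

For real matrices with standard dot products, the defining identity <Ax, y> = <x, A^* y> gives (Ax)^T y = x^T (A^*) y, i.e. x^T A^T y = x^T (A^*) y. Since this holds for all x, y, we must have A^* = A^T. Therefore
A^* =
[[1, -3],
 [-1, 0]].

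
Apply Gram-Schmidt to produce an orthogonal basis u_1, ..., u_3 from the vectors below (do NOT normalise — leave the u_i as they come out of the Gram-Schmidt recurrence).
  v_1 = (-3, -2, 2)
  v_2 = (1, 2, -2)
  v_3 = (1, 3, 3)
Orthogonal basis:
  u_1 = (-3, -2, 2)
  u_2 = (-16/17, 12/17, -12/17)
  u_3 = (0, 3, 3)

Apply the Gram-Schmidt recurrence
  u_1 = v_1
  u_i = v_i − Σ_{j<i} ((v_i · u_j) / (u_j · u_j)) · u_j.

Step by step this gives:
  u_1 = (-3, -2, 2)
  u_2 = (-16/17, 12/17, -12/17)
  u_3 = (0, 3, 3)

Orthogonality check:
  u_2 · u_1 = 0 (should be 0)
  u_3 · u_1 = 0 (should be 0)
  u_3 · u_2 = 0 (should be 0)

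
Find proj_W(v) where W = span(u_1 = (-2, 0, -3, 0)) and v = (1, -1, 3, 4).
proj_W(v) = (22/13, 0, 33/13, 0)

Set up U = [u_1 | ... | u_1] ∈ R^(4×1). The projector onto W = col(U) is P = U (U^T U)^(-1) U^T.
Compute U^T U =
  [13],
and U^T v = (-11).
Solve U^T U · c = U^T v for the coefficients: c = (-11/13). The projection is proj_W(v) = U c.
Check: (v - proj_W(v)) · u_1 = 0  (should be 0).
Result: proj_W(v) = (22/13, 0, 33/13, 0).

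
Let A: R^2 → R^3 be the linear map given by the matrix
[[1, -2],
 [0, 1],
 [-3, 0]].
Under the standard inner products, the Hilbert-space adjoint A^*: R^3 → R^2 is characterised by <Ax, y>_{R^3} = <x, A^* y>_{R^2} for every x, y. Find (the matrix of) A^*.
A^* = A^T =
[[1, 0, -3],
 [-2, 1, 0]]

For real matrices with standard dot products, the defining identity <Ax, y> = <x, A^* y> gives (Ax)^T y = x^T (A^*) y, i.e. x^T A^T y = x^T (A^*) y. Since this holds for all x, y, we must have A^* = A^T. Therefore
A^* =
[[1, 0, -3],
 [-2, 1, 0]].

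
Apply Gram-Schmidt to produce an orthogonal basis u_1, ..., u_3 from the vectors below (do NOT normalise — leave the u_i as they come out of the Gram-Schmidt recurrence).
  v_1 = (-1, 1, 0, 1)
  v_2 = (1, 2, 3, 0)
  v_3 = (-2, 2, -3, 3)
Orthogonal basis:
  u_1 = (-1, 1, 0, 1)
  u_2 = (4/3, 5/3, 3, -1/3)
  u_3 = (51/41, 33/41, -39/41, 18/41)

Apply the Gram-Schmidt recurrence
  u_1 = v_1
  u_i = v_i − Σ_{j<i} ((v_i · u_j) / (u_j · u_j)) · u_j.

Step by step this gives:
  u_1 = (-1, 1, 0, 1)
  u_2 = (4/3, 5/3, 3, -1/3)
  u_3 = (51/41, 33/41, -39/41, 18/41)

Orthogonality check:
  u_2 · u_1 = 0 (should be 0)
  u_3 · u_1 = 0 (should be 0)
  u_3 · u_2 = 0 (should be 0)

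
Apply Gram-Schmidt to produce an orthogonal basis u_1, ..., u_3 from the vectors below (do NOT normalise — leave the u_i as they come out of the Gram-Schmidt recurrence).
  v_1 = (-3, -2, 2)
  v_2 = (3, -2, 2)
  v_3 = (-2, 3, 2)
Orthogonal basis:
  u_1 = (-3, -2, 2)
  u_2 = (48/17, -36/17, 36/17)
  u_3 = (0, 5/2, 5/2)

Apply the Gram-Schmidt recurrence
  u_1 = v_1
  u_i = v_i − Σ_{j<i} ((v_i · u_j) / (u_j · u_j)) · u_j.

Step by step this gives:
  u_1 = (-3, -2, 2)
  u_2 = (48/17, -36/17, 36/17)
  u_3 = (0, 5/2, 5/2)

Orthogonality check:
  u_2 · u_1 = 0 (should be 0)
  u_3 · u_1 = 0 (should be 0)
  u_3 · u_2 = 0 (should be 0)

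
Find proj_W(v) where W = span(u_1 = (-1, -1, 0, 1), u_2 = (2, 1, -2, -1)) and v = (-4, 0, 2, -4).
proj_W(v) = (-8/7, 4/7, 24/7, -4/7)

Set up U = [u_1 | ... | u_2] ∈ R^(4×2). The projector onto W = col(U) is P = U (U^T U)^(-1) U^T.
Compute U^T U =
  [3, -4]
  [-4, 10],
and U^T v = (0, -8).
Solve U^T U · c = U^T v for the coefficients: c = (-16/7, -12/7). The projection is proj_W(v) = U c.
Check: (v - proj_W(v)) · u_1 = 0  (should be 0).
Check: (v - proj_W(v)) · u_2 = 0  (should be 0).
Result: proj_W(v) = (-8/7, 4/7, 24/7, -4/7).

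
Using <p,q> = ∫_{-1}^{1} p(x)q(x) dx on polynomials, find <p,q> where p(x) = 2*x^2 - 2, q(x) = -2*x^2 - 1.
<p,q> = 56/15

Expand the product: p(x)·q(x) = -4*x^4 + 2*x^2 + 2.
∫_{-1}^{1} of each monomial x^k gives [2/(k+1) if k even, 0 if k odd]. Integrating term-by-term (or equivalently evaluating the antiderivative F(x) = -4*x^5/5 + 2*x^3/3 + 2*x at the endpoints):
  F(1) − F(−1) = 28/15 − (-28/15) = 56/15.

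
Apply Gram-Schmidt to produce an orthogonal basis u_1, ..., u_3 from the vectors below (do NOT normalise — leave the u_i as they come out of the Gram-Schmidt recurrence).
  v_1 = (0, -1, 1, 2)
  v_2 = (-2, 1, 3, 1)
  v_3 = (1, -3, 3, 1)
Orthogonal basis:
  u_1 = (0, -1, 1, 2)
  u_2 = (-2, 5/3, 7/3, -1/3)
  u_3 = (35/37, -60/37, 64/37, -62/37)

Apply the Gram-Schmidt recurrence
  u_1 = v_1
  u_i = v_i − Σ_{j<i} ((v_i · u_j) / (u_j · u_j)) · u_j.

Step by step this gives:
  u_1 = (0, -1, 1, 2)
  u_2 = (-2, 5/3, 7/3, -1/3)
  u_3 = (35/37, -60/37, 64/37, -62/37)

Orthogonality check:
  u_2 · u_1 = 0 (should be 0)
  u_3 · u_1 = 0 (should be 0)
  u_3 · u_2 = 0 (should be 0)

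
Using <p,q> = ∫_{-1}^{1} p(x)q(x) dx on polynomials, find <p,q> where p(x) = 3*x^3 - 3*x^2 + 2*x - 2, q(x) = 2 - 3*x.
<p,q> = -98/5

Expand the product: p(x)·q(x) = -9*x^4 + 15*x^3 - 12*x^2 + 10*x - 4.
∫_{-1}^{1} of each monomial x^k gives [2/(k+1) if k even, 0 if k odd]. Integrating term-by-term (or equivalently evaluating the antiderivative F(x) = -9*x^5/5 + 15*x^4/4 - 4*x^3 + 5*x^2 - 4*x at the endpoints):
  F(1) − F(−1) = -21/20 − (371/20) = -98/5.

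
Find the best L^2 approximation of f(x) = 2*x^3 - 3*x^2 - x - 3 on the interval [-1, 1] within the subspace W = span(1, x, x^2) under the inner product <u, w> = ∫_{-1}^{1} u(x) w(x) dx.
g(x) = -3*x^2 + x/5 - 3

The best approximation g ∈ W is the orthogonal projection of f onto W. Writing g = a_0 + a_1 x + a_2 x^2, the coefficients solve the normal equations G · a = b where
  G_{ij} = <φ_i, φ_j> and b_i = <f, φ_i>, with φ_0 = 1, φ_1 = x, φ_2 = x^2.
G =
  [2, 0, 2/3]
  [0, 2/3, 0]
  [2/3, 0, 2/5],
b = (-8, 2/15, -16/5).
Solving gives a_0 = -3, a_1 = 1/5, a_2 = -3, so
  g(x) = -3*x^2 + x/5 - 3.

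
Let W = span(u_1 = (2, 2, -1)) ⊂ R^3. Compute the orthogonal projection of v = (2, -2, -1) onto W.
proj_W(v) = (2/9, 2/9, -1/9)

Set up U = [u_1 | ... | u_1] ∈ R^(3×1). The projector onto W = col(U) is P = U (U^T U)^(-1) U^T.
Compute U^T U =
  [9],
and U^T v = (1).
Solve U^T U · c = U^T v for the coefficients: c = (1/9). The projection is proj_W(v) = U c.
Check: (v - proj_W(v)) · u_1 = 0  (should be 0).
Result: proj_W(v) = (2/9, 2/9, -1/9).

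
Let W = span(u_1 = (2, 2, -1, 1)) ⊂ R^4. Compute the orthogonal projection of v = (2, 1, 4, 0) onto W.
proj_W(v) = (2/5, 2/5, -1/5, 1/5)

Set up U = [u_1 | ... | u_1] ∈ R^(4×1). The projector onto W = col(U) is P = U (U^T U)^(-1) U^T.
Compute U^T U =
  [10],
and U^T v = (2).
Solve U^T U · c = U^T v for the coefficients: c = (1/5). The projection is proj_W(v) = U c.
Check: (v - proj_W(v)) · u_1 = 0  (should be 0).
Result: proj_W(v) = (2/5, 2/5, -1/5, 1/5).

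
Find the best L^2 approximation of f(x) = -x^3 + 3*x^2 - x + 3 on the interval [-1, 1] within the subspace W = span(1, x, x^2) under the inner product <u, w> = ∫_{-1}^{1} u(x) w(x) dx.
g(x) = 3*x^2 - 8*x/5 + 3

The best approximation g ∈ W is the orthogonal projection of f onto W. Writing g = a_0 + a_1 x + a_2 x^2, the coefficients solve the normal equations G · a = b where
  G_{ij} = <φ_i, φ_j> and b_i = <f, φ_i>, with φ_0 = 1, φ_1 = x, φ_2 = x^2.
G =
  [2, 0, 2/3]
  [0, 2/3, 0]
  [2/3, 0, 2/5],
b = (8, -16/15, 16/5).
Solving gives a_0 = 3, a_1 = -8/5, a_2 = 3, so
  g(x) = 3*x^2 - 8*x/5 + 3.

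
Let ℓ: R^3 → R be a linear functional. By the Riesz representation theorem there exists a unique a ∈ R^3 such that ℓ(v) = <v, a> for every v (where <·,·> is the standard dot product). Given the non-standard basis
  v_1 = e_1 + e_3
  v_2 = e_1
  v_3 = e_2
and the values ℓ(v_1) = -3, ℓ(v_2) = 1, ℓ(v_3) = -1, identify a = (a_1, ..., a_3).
a = (1, -1, -4)

Write a = (a_1, ..., a_3) in the standard basis. For each basis vector v_i, ℓ(v_i) = <v_i, a> is a linear equation in the a_j's. Collect the n equations into a matrix system V a = ℓ, where row i of V is v_i (expressed in the standard basis). Since V is invertible (lower-triangular with 1s on the diagonal, up to permutation), solve by back-substitution:
  V =
[[1, 0, 1],
 [1, 0, 0],
 [0, 1, 0]]
  V a = (-3, 1, -1)
Solving gives a = (1, -1, -4).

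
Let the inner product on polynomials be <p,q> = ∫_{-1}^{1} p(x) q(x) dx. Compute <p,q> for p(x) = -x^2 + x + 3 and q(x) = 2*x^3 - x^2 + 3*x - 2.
<p,q> = -142/15

Expand the product: p(x)·q(x) = -2*x^5 + 3*x^4 + 2*x^3 + 2*x^2 + 7*x - 6.
∫_{-1}^{1} of each monomial x^k gives [2/(k+1) if k even, 0 if k odd]. Integrating term-by-term (or equivalently evaluating the antiderivative F(x) = -x^6/3 + 3*x^5/5 + x^4/2 + 2*x^3/3 + 7*x^2/2 - 6*x at the endpoints):
  F(1) − F(−1) = -16/15 − (42/5) = -142/15.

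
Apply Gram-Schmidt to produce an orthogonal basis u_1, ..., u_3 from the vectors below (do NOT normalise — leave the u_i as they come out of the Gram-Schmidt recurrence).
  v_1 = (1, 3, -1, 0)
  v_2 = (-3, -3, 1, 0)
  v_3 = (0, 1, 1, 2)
Orthogonal basis:
  u_1 = (1, 3, -1, 0)
  u_2 = (-20/11, 6/11, -2/11, 0)
  u_3 = (0, 2/5, 6/5, 2)

Apply the Gram-Schmidt recurrence
  u_1 = v_1
  u_i = v_i − Σ_{j<i} ((v_i · u_j) / (u_j · u_j)) · u_j.

Step by step this gives:
  u_1 = (1, 3, -1, 0)
  u_2 = (-20/11, 6/11, -2/11, 0)
  u_3 = (0, 2/5, 6/5, 2)

Orthogonality check:
  u_2 · u_1 = 0 (should be 0)
  u_3 · u_1 = 0 (should be 0)
  u_3 · u_2 = 0 (should be 0)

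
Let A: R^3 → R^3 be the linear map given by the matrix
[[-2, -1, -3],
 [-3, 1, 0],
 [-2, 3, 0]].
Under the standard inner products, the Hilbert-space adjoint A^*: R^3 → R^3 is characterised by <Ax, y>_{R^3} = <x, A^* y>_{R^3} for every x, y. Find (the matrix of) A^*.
A^* = A^T =
[[-2, -3, -2],
 [-1, 1, 3],
 [-3, 0, 0]]

For real matrices with standard dot products, the defining identity <Ax, y> = <x, A^* y> gives (Ax)^T y = x^T (A^*) y, i.e. x^T A^T y = x^T (A^*) y. Since this holds for all x, y, we must have A^* = A^T. Therefore
A^* =
[[-2, -3, -2],
 [-1, 1, 3],
 [-3, 0, 0]].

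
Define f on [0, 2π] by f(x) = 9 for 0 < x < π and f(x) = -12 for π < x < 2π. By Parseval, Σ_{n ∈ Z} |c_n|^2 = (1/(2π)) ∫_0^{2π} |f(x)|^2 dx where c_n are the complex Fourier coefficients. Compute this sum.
Σ |c_n|^2 = 225/2

Parseval equates the L^2 energy of f (normalised by 1/(2π)) with the ℓ^2 sum of its Fourier coefficients: (1/(2π)) ∫_0^{2π} |f|^2 = Σ |c_n|^2.
Compute the left side: (1/(2π)) [∫_0^π 9^2 dx + ∫_π^{2π} (-12)^2 dx] = (1/(2π)) · (81π + 144π) = (81 + 144)/2 = 225/2.
So Σ_{n ∈ Z} |c_n|^2 = 225/2.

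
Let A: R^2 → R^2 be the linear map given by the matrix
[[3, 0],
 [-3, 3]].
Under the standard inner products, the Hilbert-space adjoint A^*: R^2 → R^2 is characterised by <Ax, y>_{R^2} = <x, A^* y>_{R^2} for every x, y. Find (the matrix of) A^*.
A^* = A^T =
[[3, -3],
 [0, 3]]

For real matrices with standard dot products, the defining identity <Ax, y> = <x, A^* y> gives (Ax)^T y = x^T (A^*) y, i.e. x^T A^T y = x^T (A^*) y. Since this holds for all x, y, we must have A^* = A^T. Therefore
A^* =
[[3, -3],
 [0, 3]].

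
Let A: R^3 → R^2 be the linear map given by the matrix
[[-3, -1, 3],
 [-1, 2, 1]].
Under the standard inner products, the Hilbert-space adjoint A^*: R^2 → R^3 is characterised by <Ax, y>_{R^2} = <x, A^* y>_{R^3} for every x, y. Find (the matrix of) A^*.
A^* = A^T =
[[-3, -1],
 [-1, 2],
 [3, 1]]

For real matrices with standard dot products, the defining identity <Ax, y> = <x, A^* y> gives (Ax)^T y = x^T (A^*) y, i.e. x^T A^T y = x^T (A^*) y. Since this holds for all x, y, we must have A^* = A^T. Therefore
A^* =
[[-3, -1],
 [-1, 2],
 [3, 1]].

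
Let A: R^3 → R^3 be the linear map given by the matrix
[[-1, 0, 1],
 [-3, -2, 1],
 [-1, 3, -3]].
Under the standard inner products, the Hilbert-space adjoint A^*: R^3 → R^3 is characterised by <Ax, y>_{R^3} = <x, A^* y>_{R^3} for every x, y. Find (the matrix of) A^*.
A^* = A^T =
[[-1, -3, -1],
 [0, -2, 3],
 [1, 1, -3]]

For real matrices with standard dot products, the defining identity <Ax, y> = <x, A^* y> gives (Ax)^T y = x^T (A^*) y, i.e. x^T A^T y = x^T (A^*) y. Since this holds for all x, y, we must have A^* = A^T. Therefore
A^* =
[[-1, -3, -1],
 [0, -2, 3],
 [1, 1, -3]].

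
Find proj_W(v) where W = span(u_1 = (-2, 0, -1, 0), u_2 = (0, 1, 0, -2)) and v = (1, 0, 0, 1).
proj_W(v) = (4/5, -2/5, 2/5, 4/5)

Set up U = [u_1 | ... | u_2] ∈ R^(4×2). The projector onto W = col(U) is P = U (U^T U)^(-1) U^T.
Compute U^T U =
  [5, 0]
  [0, 5],
and U^T v = (-2, -2).
Solve U^T U · c = U^T v for the coefficients: c = (-2/5, -2/5). The projection is proj_W(v) = U c.
Check: (v - proj_W(v)) · u_1 = 0  (should be 0).
Check: (v - proj_W(v)) · u_2 = 0  (should be 0).
Result: proj_W(v) = (4/5, -2/5, 2/5, 4/5).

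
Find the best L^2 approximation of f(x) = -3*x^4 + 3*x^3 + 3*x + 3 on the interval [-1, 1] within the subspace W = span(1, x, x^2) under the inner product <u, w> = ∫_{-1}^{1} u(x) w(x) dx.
g(x) = -18*x^2/7 + 24*x/5 + 114/35

The best approximation g ∈ W is the orthogonal projection of f onto W. Writing g = a_0 + a_1 x + a_2 x^2, the coefficients solve the normal equations G · a = b where
  G_{ij} = <φ_i, φ_j> and b_i = <f, φ_i>, with φ_0 = 1, φ_1 = x, φ_2 = x^2.
G =
  [2, 0, 2/3]
  [0, 2/3, 0]
  [2/3, 0, 2/5],
b = (24/5, 16/5, 8/7).
Solving gives a_0 = 114/35, a_1 = 24/5, a_2 = -18/7, so
  g(x) = -18*x^2/7 + 24*x/5 + 114/35.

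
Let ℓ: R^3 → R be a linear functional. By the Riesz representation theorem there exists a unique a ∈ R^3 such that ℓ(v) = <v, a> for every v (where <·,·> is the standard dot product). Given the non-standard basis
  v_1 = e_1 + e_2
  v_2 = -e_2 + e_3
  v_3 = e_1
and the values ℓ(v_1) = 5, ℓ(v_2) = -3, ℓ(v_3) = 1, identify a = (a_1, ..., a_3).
a = (1, 4, 1)

Write a = (a_1, ..., a_3) in the standard basis. For each basis vector v_i, ℓ(v_i) = <v_i, a> is a linear equation in the a_j's. Collect the n equations into a matrix system V a = ℓ, where row i of V is v_i (expressed in the standard basis). Since V is invertible (lower-triangular with 1s on the diagonal, up to permutation), solve by back-substitution:
  V =
[[1, 1, 0],
 [0, -1, 1],
 [1, 0, 0]]
  V a = (5, -3, 1)
Solving gives a = (1, 4, 1).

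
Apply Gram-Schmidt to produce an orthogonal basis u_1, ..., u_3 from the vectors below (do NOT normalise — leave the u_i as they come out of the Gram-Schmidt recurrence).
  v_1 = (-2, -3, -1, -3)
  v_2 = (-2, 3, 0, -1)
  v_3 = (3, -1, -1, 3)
Orthogonal basis:
  u_1 = (-2, -3, -1, -3)
  u_2 = (-50/23, 63/23, -2/23, -29/23)
  u_3 = (1/159, 7/53, -248/159, 61/159)

Apply the Gram-Schmidt recurrence
  u_1 = v_1
  u_i = v_i − Σ_{j<i} ((v_i · u_j) / (u_j · u_j)) · u_j.

Step by step this gives:
  u_1 = (-2, -3, -1, -3)
  u_2 = (-50/23, 63/23, -2/23, -29/23)
  u_3 = (1/159, 7/53, -248/159, 61/159)

Orthogonality check:
  u_2 · u_1 = 0 (should be 0)
  u_3 · u_1 = 0 (should be 0)
  u_3 · u_2 = 0 (should be 0)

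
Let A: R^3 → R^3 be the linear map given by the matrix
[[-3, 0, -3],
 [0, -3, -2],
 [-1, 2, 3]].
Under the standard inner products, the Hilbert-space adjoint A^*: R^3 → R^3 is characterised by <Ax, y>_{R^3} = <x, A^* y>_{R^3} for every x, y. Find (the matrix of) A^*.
A^* = A^T =
[[-3, 0, -1],
 [0, -3, 2],
 [-3, -2, 3]]

For real matrices with standard dot products, the defining identity <Ax, y> = <x, A^* y> gives (Ax)^T y = x^T (A^*) y, i.e. x^T A^T y = x^T (A^*) y. Since this holds for all x, y, we must have A^* = A^T. Therefore
A^* =
[[-3, 0, -1],
 [0, -3, 2],
 [-3, -2, 3]].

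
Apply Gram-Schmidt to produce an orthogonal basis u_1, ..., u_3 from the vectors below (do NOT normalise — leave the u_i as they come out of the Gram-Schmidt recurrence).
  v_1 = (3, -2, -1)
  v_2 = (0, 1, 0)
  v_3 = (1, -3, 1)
Orthogonal basis:
  u_1 = (3, -2, -1)
  u_2 = (3/7, 5/7, -1/7)
  u_3 = (2/5, 0, 6/5)

Apply the Gram-Schmidt recurrence
  u_1 = v_1
  u_i = v_i − Σ_{j<i} ((v_i · u_j) / (u_j · u_j)) · u_j.

Step by step this gives:
  u_1 = (3, -2, -1)
  u_2 = (3/7, 5/7, -1/7)
  u_3 = (2/5, 0, 6/5)

Orthogonality check:
  u_2 · u_1 = 0 (should be 0)
  u_3 · u_1 = 0 (should be 0)
  u_3 · u_2 = 0 (should be 0)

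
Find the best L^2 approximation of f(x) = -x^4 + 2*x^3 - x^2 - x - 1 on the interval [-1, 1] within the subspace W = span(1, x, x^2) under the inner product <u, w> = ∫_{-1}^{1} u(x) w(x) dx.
g(x) = -13*x^2/7 + x/5 - 32/35

The best approximation g ∈ W is the orthogonal projection of f onto W. Writing g = a_0 + a_1 x + a_2 x^2, the coefficients solve the normal equations G · a = b where
  G_{ij} = <φ_i, φ_j> and b_i = <f, φ_i>, with φ_0 = 1, φ_1 = x, φ_2 = x^2.
G =
  [2, 0, 2/3]
  [0, 2/3, 0]
  [2/3, 0, 2/5],
b = (-46/15, 2/15, -142/105).
Solving gives a_0 = -32/35, a_1 = 1/5, a_2 = -13/7, so
  g(x) = -13*x^2/7 + x/5 - 32/35.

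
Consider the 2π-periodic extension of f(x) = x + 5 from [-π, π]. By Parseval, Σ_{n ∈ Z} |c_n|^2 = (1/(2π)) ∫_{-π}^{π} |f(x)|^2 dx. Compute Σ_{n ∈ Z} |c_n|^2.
Σ |c_n|^2 = π^2/3 + 25

Expand and integrate term by term over [-π, π]:
  ∫ (x)^2 dx = 1·(2π^3/3); ∫ 2·1·(5)·x dx = 0 (odd integrand); ∫ 5^2 dx = 25·2π.
So (1/(2π)) ∫_{-π}^{π} (x + 5)^2 dx = 1π^2/3 + 25 = π^2/3 + 25.
Parseval ⇒ Σ |c_n|^2 = π^2/3 + 25.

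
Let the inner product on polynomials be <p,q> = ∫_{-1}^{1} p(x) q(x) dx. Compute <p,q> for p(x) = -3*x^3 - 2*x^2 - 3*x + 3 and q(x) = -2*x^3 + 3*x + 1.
<p,q> = -86/105

Expand the product: p(x)·q(x) = 6*x^6 + 4*x^5 - 3*x^4 - 15*x^3 - 11*x^2 + 6*x + 3.
∫_{-1}^{1} of each monomial x^k gives [2/(k+1) if k even, 0 if k odd]. Integrating term-by-term (or equivalently evaluating the antiderivative F(x) = 6*x^7/7 + 2*x^6/3 - 3*x^5/5 - 15*x^4/4 - 11*x^3/3 + 3*x^2 + 3*x at the endpoints):
  F(1) − F(−1) = -69/140 − (137/420) = -86/105.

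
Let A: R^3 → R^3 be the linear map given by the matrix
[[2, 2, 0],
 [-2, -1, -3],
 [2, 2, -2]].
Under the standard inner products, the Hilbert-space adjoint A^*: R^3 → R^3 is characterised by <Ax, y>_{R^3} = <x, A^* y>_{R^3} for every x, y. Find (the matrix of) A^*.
A^* = A^T =
[[2, -2, 2],
 [2, -1, 2],
 [0, -3, -2]]

For real matrices with standard dot products, the defining identity <Ax, y> = <x, A^* y> gives (Ax)^T y = x^T (A^*) y, i.e. x^T A^T y = x^T (A^*) y. Since this holds for all x, y, we must have A^* = A^T. Therefore
A^* =
[[2, -2, 2],
 [2, -1, 2],
 [0, -3, -2]].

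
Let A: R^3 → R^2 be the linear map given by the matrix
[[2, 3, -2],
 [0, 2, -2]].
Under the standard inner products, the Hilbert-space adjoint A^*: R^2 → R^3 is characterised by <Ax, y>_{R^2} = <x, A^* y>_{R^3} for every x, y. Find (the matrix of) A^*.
A^* = A^T =
[[2, 0],
 [3, 2],
 [-2, -2]]

For real matrices with standard dot products, the defining identity <Ax, y> = <x, A^* y> gives (Ax)^T y = x^T (A^*) y, i.e. x^T A^T y = x^T (A^*) y. Since this holds for all x, y, we must have A^* = A^T. Therefore
A^* =
[[2, 0],
 [3, 2],
 [-2, -2]].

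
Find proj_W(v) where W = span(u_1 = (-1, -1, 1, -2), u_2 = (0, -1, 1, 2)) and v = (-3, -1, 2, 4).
proj_W(v) = (-5/19, -83/38, 83/38, 63/19)

Set up U = [u_1 | ... | u_2] ∈ R^(4×2). The projector onto W = col(U) is P = U (U^T U)^(-1) U^T.
Compute U^T U =
  [7, -2]
  [-2, 6],
and U^T v = (-2, 11).
Solve U^T U · c = U^T v for the coefficients: c = (5/19, 73/38). The projection is proj_W(v) = U c.
Check: (v - proj_W(v)) · u_1 = 0  (should be 0).
Check: (v - proj_W(v)) · u_2 = 0  (should be 0).
Result: proj_W(v) = (-5/19, -83/38, 83/38, 63/19).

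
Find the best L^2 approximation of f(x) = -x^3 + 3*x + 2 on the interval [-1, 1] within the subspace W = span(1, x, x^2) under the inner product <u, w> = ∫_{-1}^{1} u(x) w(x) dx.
g(x) = 12*x/5 + 2

The best approximation g ∈ W is the orthogonal projection of f onto W. Writing g = a_0 + a_1 x + a_2 x^2, the coefficients solve the normal equations G · a = b where
  G_{ij} = <φ_i, φ_j> and b_i = <f, φ_i>, with φ_0 = 1, φ_1 = x, φ_2 = x^2.
G =
  [2, 0, 2/3]
  [0, 2/3, 0]
  [2/3, 0, 2/5],
b = (4, 8/5, 4/3).
Solving gives a_0 = 2, a_1 = 12/5, a_2 = 0, so
  g(x) = 12*x/5 + 2.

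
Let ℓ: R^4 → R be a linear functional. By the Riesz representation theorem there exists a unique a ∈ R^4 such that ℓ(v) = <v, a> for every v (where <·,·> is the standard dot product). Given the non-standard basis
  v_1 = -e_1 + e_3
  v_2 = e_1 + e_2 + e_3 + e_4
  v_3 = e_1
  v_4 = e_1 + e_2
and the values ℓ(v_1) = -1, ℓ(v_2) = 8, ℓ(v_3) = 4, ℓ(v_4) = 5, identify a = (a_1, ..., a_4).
a = (4, 1, 3, 0)

Write a = (a_1, ..., a_4) in the standard basis. For each basis vector v_i, ℓ(v_i) = <v_i, a> is a linear equation in the a_j's. Collect the n equations into a matrix system V a = ℓ, where row i of V is v_i (expressed in the standard basis). Since V is invertible (lower-triangular with 1s on the diagonal, up to permutation), solve by back-substitution:
  V =
[[-1, 0, 1, 0],
 [1, 1, 1, 1],
 [1, 0, 0, 0],
 [1, 1, 0, 0]]
  V a = (-1, 8, 4, 5)
Solving gives a = (4, 1, 3, 0).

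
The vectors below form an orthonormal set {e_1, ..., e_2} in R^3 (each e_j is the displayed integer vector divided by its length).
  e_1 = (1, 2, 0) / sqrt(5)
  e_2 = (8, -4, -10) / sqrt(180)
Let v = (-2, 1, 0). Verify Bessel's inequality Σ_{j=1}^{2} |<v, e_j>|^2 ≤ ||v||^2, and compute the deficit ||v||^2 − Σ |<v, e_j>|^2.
Σ |<v, e_j>|^2 = 20/9; ||v||^2 = 5; deficit = 25/9

Write each e_j = u_j / sqrt(<u_j, u_j>) where u_j is the displayed integer vector. Then <v, e_j> = <v, u_j> / sqrt(<u_j, u_j>), so |<v, e_j>|^2 = <v, u_j>^2 / <u_j, u_j>.
Coefficients: <v, e_1> = 0/sqrt(5), <v, e_2> = -20/sqrt(180).
Square and sum: Σ |<v, e_j>|^2 = 20/9.
Compute ||v||^2 = v·v = 5.
Deficit = 5 − 20/9 = 25/9 ≥ 0, confirming Bessel's inequality. (The deficit equals ||v − Σ <v,e_j> e_j||^2, the squared distance from v to span{e_j}.)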